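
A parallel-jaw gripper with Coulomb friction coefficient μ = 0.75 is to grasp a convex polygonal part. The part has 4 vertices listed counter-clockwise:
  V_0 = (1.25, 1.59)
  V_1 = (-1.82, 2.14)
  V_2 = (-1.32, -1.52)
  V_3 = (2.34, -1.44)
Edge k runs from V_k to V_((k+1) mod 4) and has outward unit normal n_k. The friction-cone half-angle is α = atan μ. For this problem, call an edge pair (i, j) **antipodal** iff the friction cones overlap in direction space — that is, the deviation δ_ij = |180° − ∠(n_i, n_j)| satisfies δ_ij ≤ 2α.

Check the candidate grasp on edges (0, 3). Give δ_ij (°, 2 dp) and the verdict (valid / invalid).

α = atan 0.75 = 36.87°;  2α = 73.74°
edge 0: e_0 = (-3.07, +0.55);  n_0 = (+0.1763, +0.9843)
edge 3: e_3 = (-1.09, +3.03);  n_3 = (+0.9410, +0.3385)
∠(n_0, n_3) = 60.06°
δ = |180° − 60.06°| = 119.94°
119.94° > 2α = 73.74°  →  invalid

δ = 119.94°, invalid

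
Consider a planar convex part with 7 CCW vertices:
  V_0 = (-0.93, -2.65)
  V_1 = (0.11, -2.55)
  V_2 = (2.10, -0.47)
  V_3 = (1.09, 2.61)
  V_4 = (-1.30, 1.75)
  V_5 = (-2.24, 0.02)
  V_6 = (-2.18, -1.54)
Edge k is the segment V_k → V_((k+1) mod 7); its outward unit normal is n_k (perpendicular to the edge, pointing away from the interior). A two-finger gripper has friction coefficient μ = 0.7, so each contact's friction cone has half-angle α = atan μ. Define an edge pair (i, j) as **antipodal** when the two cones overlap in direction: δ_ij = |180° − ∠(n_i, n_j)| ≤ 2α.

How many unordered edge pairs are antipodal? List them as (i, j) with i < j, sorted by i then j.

count = 9; pairs: (0,3), (0,4), (1,3), (1,4), (1,5), (2,4), (2,5), (2,6), (3,6)

α = atan 0.7 = 34.99°;  2α = 69.98°
n_0 = (+0.0957, -0.9954)
n_1 = (+0.7226, -0.6913)
n_2 = (+0.9502, +0.3116)
n_3 = (-0.3386, +0.9409)
n_4 = (-0.8787, +0.4774)
n_5 = (-0.9993, -0.0384)
n_6 = (-0.6640, -0.7477)
  (0,1): δ = 139.23°  ·
  (0,2): δ = 77.34°  ·
  (0,3): δ = 14.30°  ✓
  (0,4): δ = 55.99°  ✓
  (0,5): δ = 86.71°  ·
  (0,6): δ = 132.90°  ·
  (1,2): δ = 118.11°  ·
  (1,3): δ = 26.48°  ✓
  (1,4): δ = 15.22°  ✓
  (1,5): δ = 45.94°  ✓
  (1,6): δ = 92.13°  ·
  (2,3): δ = 88.37°  ·
  (2,4): δ = 46.67°  ✓
  (2,5): δ = 15.95°  ✓
  (2,6): δ = 30.24°  ✓
  (3,4): δ = 138.31°  ·
  (3,5): δ = 107.59°  ·
  (3,6): δ = 61.40°  ✓
  (4,5): δ = 149.28°  ·
  (4,6): δ = 103.09°  ·
  (5,6): δ = 133.81°  ·
antipodal pairs: 9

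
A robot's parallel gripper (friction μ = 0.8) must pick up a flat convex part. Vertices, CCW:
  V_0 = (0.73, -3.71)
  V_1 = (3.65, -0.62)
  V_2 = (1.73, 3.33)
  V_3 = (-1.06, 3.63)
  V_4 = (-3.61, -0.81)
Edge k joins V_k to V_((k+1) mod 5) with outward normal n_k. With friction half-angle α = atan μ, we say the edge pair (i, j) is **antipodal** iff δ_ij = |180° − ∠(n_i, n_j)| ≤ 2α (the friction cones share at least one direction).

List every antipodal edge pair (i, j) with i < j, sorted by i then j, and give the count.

count = 5; pairs: (0,2), (0,3), (1,3), (1,4), (2,4)

α = atan 0.8 = 38.66°;  2α = 77.32°
n_0 = (+0.7268, -0.6868)
n_1 = (+0.8994, +0.4372)
n_2 = (+0.1069, +0.9943)
n_3 = (-0.8672, +0.4980)
n_4 = (-0.5556, -0.8315)
  (0,1): δ = 110.70°  ·
  (0,2): δ = 52.76°  ✓
  (0,3): δ = 13.51°  ✓
  (0,4): δ = 99.63°  ·
  (1,2): δ = 122.06°  ·
  (1,3): δ = 55.79°  ✓
  (1,4): δ = 30.33°  ✓
  (2,3): δ = 113.73°  ·
  (2,4): δ = 27.61°  ✓
  (3,4): δ = 93.88°  ·
antipodal pairs: 5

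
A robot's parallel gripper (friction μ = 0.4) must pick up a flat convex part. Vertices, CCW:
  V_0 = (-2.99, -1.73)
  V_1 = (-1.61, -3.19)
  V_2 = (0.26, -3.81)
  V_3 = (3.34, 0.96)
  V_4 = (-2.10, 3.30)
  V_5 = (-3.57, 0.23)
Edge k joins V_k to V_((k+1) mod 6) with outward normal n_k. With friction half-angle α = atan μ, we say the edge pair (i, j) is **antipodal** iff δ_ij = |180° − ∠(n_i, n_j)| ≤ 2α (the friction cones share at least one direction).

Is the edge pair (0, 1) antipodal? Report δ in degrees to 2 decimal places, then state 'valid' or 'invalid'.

δ = 151.73°, invalid

α = atan 0.4 = 21.80°;  2α = 43.60°
edge 0: e_0 = (+1.38, -1.46);  n_0 = (-0.7267, -0.6869)
edge 1: e_1 = (+1.87, -0.62);  n_1 = (-0.3147, -0.9492)
∠(n_0, n_1) = 28.27°
δ = |180° − 28.27°| = 151.73°
151.73° > 2α = 43.60°  →  invalid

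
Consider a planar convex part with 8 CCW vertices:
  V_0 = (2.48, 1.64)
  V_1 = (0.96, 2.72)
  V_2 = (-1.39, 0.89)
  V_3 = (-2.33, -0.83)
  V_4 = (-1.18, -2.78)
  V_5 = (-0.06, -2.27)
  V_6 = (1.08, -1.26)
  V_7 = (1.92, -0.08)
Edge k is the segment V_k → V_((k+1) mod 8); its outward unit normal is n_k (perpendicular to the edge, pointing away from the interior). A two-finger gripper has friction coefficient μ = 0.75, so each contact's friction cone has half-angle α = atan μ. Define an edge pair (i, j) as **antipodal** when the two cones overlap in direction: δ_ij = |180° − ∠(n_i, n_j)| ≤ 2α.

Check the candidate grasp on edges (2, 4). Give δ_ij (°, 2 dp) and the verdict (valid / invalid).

δ = 36.86°, valid

α = atan 0.75 = 36.87°;  2α = 73.74°
edge 2: e_2 = (-0.94, -1.72);  n_2 = (-0.8775, +0.4796)
edge 4: e_4 = (+1.12, +0.51);  n_4 = (+0.4144, -0.9101)
∠(n_2, n_4) = 143.14°
δ = |180° − 143.14°| = 36.86°
36.86° ≤ 2α = 73.74°  →  valid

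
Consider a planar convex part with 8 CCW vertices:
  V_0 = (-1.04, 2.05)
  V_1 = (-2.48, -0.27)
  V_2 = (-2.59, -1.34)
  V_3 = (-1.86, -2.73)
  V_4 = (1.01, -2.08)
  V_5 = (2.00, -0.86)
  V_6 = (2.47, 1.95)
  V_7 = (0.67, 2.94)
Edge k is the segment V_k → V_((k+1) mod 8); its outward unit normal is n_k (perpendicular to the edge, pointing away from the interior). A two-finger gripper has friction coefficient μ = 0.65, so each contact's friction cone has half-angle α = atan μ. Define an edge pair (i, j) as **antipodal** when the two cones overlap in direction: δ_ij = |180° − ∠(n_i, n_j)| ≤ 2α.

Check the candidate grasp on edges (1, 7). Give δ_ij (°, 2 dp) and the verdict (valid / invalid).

α = atan 0.65 = 33.02°;  2α = 66.05°
edge 1: e_1 = (-0.11, -1.07);  n_1 = (-0.9948, +0.1023)
edge 7: e_7 = (-1.71, -0.89);  n_7 = (-0.4617, +0.8870)
∠(n_1, n_7) = 56.63°
δ = |180° − 56.63°| = 123.37°
123.37° > 2α = 66.05°  →  invalid

δ = 123.37°, invalid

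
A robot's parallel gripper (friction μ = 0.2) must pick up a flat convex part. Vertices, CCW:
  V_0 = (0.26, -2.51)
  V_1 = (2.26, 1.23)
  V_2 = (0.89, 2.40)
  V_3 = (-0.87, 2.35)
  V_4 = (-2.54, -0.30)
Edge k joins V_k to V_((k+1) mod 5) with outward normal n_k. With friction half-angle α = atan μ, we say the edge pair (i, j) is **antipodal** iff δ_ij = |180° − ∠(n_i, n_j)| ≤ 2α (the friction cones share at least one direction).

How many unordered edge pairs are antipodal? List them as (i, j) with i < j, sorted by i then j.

count = 2; pairs: (0,3), (1,4)

α = atan 0.2 = 11.31°;  2α = 22.62°
n_0 = (+0.8818, -0.4716)
n_1 = (+0.6494, +0.7604)
n_2 = (-0.0284, +0.9996)
n_3 = (-0.8460, +0.5332)
n_4 = (-0.6196, -0.7850)
  (0,1): δ = 102.36°  ·
  (0,2): δ = 60.24°  ·
  (0,3): δ = 4.08°  ✓
  (0,4): δ = 79.85°  ·
  (1,2): δ = 137.87°  ·
  (1,3): δ = 81.72°  ·
  (1,4): δ = 2.21°  ✓
  (2,3): δ = 123.85°  ·
  (2,4): δ = 39.91°  ·
  (3,4): δ = 96.06°  ·
antipodal pairs: 2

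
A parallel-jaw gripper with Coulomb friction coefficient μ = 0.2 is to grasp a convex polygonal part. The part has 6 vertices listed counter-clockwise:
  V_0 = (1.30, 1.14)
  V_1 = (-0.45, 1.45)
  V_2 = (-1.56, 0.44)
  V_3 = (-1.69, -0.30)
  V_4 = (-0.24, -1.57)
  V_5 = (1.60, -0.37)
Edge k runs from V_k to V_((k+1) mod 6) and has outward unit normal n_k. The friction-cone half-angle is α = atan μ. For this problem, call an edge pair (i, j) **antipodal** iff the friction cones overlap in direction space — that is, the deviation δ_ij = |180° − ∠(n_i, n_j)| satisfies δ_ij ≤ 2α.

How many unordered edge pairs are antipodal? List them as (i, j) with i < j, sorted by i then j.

α = atan 0.2 = 11.31°;  2α = 22.62°
n_0 = (+0.1744, +0.9847)
n_1 = (-0.6730, +0.7396)
n_2 = (-0.9849, +0.1730)
n_3 = (-0.6589, -0.7523)
n_4 = (+0.5463, -0.8376)
n_5 = (+0.9808, +0.1949)
  (0,1): δ = 127.66°  ·
  (0,2): δ = 89.92°  ·
  (0,3): δ = 31.17°  ·
  (0,4): δ = 43.16°  ·
  (0,5): δ = 111.28°  ·
  (1,2): δ = 142.26°  ·
  (1,3): δ = 83.51°  ·
  (1,4): δ = 9.19°  ✓
  (1,5): δ = 58.94°  ·
  (2,3): δ = 121.25°  ·
  (2,4): δ = 46.92°  ·
  (2,5): δ = 21.20°  ✓
  (3,4): δ = 105.67°  ·
  (3,5): δ = 37.55°  ·
  (4,5): δ = 111.87°  ·
antipodal pairs: 2

count = 2; pairs: (1,4), (2,5)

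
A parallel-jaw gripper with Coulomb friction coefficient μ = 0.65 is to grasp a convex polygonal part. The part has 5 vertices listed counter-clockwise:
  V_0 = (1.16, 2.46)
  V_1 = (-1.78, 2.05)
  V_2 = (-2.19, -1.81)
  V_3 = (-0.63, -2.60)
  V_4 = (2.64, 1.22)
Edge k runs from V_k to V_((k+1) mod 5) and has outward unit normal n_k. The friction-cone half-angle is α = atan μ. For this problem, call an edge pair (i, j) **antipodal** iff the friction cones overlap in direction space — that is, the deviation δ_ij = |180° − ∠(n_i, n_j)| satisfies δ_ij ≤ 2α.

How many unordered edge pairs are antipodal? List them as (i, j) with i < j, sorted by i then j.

count = 5; pairs: (0,2), (0,3), (1,3), (1,4), (2,4)

α = atan 0.65 = 33.02°;  2α = 66.05°
n_0 = (-0.1381, +0.9904)
n_1 = (-0.9944, +0.1056)
n_2 = (-0.4518, -0.8921)
n_3 = (+0.7597, -0.6503)
n_4 = (+0.6422, +0.7665)
  (0,1): δ = 104.00°  ·
  (0,2): δ = 34.80°  ✓
  (0,3): δ = 41.50°  ✓
  (0,4): δ = 132.10°  ·
  (1,2): δ = 110.80°  ·
  (1,3): δ = 34.50°  ✓
  (1,4): δ = 56.11°  ✓
  (2,3): δ = 103.71°  ·
  (2,4): δ = 13.10°  ✓
  (3,4): δ = 89.39°  ·
antipodal pairs: 5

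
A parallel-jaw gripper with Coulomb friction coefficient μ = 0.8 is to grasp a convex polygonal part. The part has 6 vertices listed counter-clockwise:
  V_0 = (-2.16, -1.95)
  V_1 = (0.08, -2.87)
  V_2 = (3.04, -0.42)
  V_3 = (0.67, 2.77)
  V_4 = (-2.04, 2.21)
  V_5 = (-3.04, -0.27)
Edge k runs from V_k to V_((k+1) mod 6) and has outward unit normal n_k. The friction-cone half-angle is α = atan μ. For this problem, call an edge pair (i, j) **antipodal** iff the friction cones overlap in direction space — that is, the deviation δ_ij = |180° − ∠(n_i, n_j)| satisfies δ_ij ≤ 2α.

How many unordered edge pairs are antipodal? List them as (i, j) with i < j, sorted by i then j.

α = atan 0.8 = 38.66°;  2α = 77.32°
n_0 = (-0.3799, -0.9250)
n_1 = (+0.6376, -0.7704)
n_2 = (+0.8027, +0.5964)
n_3 = (-0.2024, +0.9793)
n_4 = (-0.9274, +0.3740)
n_5 = (-0.8858, -0.4640)
  (0,1): δ = 118.06°  ·
  (0,2): δ = 31.06°  ✓
  (0,3): δ = 34.00°  ✓
  (0,4): δ = 90.37°  ·
  (0,5): δ = 139.97°  ·
  (1,2): δ = 93.00°  ·
  (1,3): δ = 27.94°  ✓
  (1,4): δ = 28.42°  ✓
  (1,5): δ = 78.03°  ·
  (2,3): δ = 114.93°  ·
  (2,4): δ = 58.57°  ✓
  (2,5): δ = 8.96°  ✓
  (3,4): δ = 123.64°  ·
  (3,5): δ = 74.03°  ✓
  (4,5): δ = 130.39°  ·
antipodal pairs: 7

count = 7; pairs: (0,2), (0,3), (1,3), (1,4), (2,4), (2,5), (3,5)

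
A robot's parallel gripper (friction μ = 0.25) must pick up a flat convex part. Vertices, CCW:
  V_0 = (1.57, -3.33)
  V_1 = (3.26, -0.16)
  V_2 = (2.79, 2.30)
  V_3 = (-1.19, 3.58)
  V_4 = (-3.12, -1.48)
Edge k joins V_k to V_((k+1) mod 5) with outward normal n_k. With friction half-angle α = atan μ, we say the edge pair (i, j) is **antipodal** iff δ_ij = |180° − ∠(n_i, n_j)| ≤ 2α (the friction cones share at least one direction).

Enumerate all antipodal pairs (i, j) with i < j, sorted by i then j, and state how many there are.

α = atan 0.25 = 14.04°;  2α = 28.07°
n_0 = (+0.8824, -0.4704)
n_1 = (+0.9822, +0.1877)
n_2 = (+0.3062, +0.9520)
n_3 = (-0.9343, +0.3564)
n_4 = (-0.3669, -0.9302)
  (0,1): δ = 141.12°  ·
  (0,2): δ = 79.77°  ·
  (0,3): δ = 7.19°  ✓
  (0,4): δ = 96.54°  ·
  (1,2): δ = 118.64°  ·
  (1,3): δ = 31.69°  ·
  (1,4): δ = 57.66°  ·
  (2,3): δ = 93.05°  ·
  (2,4): δ = 3.70°  ✓
  (3,4): δ = 90.65°  ·
antipodal pairs: 2

count = 2; pairs: (0,3), (2,4)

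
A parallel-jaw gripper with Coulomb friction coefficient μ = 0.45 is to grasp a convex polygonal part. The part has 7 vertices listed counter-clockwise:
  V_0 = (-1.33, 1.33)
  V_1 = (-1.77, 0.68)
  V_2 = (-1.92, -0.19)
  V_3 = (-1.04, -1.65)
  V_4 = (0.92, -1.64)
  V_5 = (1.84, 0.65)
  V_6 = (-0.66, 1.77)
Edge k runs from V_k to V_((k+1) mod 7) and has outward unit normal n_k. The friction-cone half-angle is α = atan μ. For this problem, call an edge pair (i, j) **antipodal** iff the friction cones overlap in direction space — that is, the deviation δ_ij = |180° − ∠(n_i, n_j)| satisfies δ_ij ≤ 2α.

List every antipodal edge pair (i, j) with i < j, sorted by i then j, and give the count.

α = atan 0.45 = 24.23°;  2α = 48.46°
n_0 = (-0.8281, +0.5606)
n_1 = (-0.9855, +0.1699)
n_2 = (-0.8565, -0.5162)
n_3 = (+0.0051, -1.0000)
n_4 = (+0.9279, -0.3728)
n_5 = (+0.4088, +0.9126)
n_6 = (-0.5489, +0.8359)
  (0,1): δ = 155.69°  ·
  (0,2): δ = 114.83°  ·
  (0,3): δ = 55.61°  ·
  (0,4): δ = 12.21°  ✓
  (0,5): δ = 99.96°  ·
  (0,6): δ = 157.39°  ·
  (1,2): δ = 139.14°  ·
  (1,3): δ = 79.93°  ·
  (1,4): δ = 12.11°  ✓
  (1,5): δ = 75.65°  ·
  (1,6): δ = 133.08°  ·
  (2,3): δ = 120.79°  ·
  (2,4): δ = 52.97°  ·
  (2,5): δ = 34.79°  ✓
  (2,6): δ = 92.21°  ·
  (3,4): δ = 112.18°  ·
  (3,5): δ = 24.42°  ✓
  (3,6): δ = 33.00°  ✓
  (4,5): δ = 92.24°  ·
  (4,6): δ = 34.82°  ✓
  (5,6): δ = 122.57°  ·
antipodal pairs: 6

count = 6; pairs: (0,4), (1,4), (2,5), (3,5), (3,6), (4,6)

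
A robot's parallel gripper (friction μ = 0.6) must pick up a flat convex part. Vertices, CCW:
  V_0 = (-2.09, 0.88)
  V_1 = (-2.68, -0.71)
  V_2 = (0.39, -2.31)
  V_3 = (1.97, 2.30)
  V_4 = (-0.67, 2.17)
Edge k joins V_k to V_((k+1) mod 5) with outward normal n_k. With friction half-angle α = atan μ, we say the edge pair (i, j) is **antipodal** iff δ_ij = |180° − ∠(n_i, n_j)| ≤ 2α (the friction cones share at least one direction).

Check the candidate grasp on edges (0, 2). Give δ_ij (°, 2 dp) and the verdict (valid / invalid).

δ = 1.44°, valid

α = atan 0.6 = 30.96°;  2α = 61.93°
edge 0: e_0 = (-0.59, -1.59);  n_0 = (-0.9375, +0.3479)
edge 2: e_2 = (+1.58, +4.61);  n_2 = (+0.9460, -0.3242)
∠(n_0, n_2) = 178.56°
δ = |180° − 178.56°| = 1.44°
1.44° ≤ 2α = 61.93°  →  valid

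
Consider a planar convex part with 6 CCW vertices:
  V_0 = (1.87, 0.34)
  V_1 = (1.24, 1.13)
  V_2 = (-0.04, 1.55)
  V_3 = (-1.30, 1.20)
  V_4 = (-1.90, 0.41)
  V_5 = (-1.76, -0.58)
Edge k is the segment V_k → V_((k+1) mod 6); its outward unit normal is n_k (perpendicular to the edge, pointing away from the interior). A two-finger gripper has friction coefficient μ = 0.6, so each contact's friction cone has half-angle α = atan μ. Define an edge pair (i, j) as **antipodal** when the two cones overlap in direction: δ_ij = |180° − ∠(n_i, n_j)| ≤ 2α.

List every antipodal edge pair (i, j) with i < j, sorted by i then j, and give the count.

α = atan 0.6 = 30.96°;  2α = 61.93°
n_0 = (+0.7818, +0.6235)
n_1 = (+0.3118, +0.9502)
n_2 = (-0.2676, +0.9635)
n_3 = (-0.7964, +0.6048)
n_4 = (-0.9901, -0.1400)
n_5 = (+0.2457, -0.9694)
  (0,1): δ = 146.74°  ·
  (0,2): δ = 113.05°  ·
  (0,3): δ = 75.79°  ·
  (0,4): δ = 30.52°  ✓
  (0,5): δ = 65.65°  ·
  (1,2): δ = 146.31°  ·
  (1,3): δ = 109.05°  ·
  (1,4): δ = 63.78°  ·
  (1,5): δ = 32.39°  ✓
  (2,3): δ = 142.74°  ·
  (2,4): δ = 97.48°  ·
  (2,5): δ = 1.30°  ✓
  (3,4): δ = 134.73°  ·
  (3,5): δ = 38.56°  ✓
  (4,5): δ = 83.83°  ·
antipodal pairs: 4

count = 4; pairs: (0,4), (1,5), (2,5), (3,5)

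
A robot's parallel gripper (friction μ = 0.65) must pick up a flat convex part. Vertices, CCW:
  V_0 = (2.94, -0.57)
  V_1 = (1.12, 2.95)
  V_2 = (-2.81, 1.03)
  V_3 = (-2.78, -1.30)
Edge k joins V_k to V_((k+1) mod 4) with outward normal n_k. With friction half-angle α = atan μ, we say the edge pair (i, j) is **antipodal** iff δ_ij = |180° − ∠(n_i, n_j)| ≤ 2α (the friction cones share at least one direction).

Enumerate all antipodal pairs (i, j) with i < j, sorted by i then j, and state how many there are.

α = atan 0.65 = 33.02°;  2α = 66.05°
n_0 = (+0.8883, +0.4593)
n_1 = (-0.4390, +0.8985)
n_2 = (-0.9999, -0.0129)
n_3 = (+0.1266, -0.9920)
  (0,1): δ = 91.30°  ·
  (0,2): δ = 26.60°  ✓
  (0,3): δ = 69.93°  ·
  (1,2): δ = 115.30°  ·
  (1,3): δ = 18.76°  ✓
  (2,3): δ = 83.46°  ·
antipodal pairs: 2

count = 2; pairs: (0,2), (1,3)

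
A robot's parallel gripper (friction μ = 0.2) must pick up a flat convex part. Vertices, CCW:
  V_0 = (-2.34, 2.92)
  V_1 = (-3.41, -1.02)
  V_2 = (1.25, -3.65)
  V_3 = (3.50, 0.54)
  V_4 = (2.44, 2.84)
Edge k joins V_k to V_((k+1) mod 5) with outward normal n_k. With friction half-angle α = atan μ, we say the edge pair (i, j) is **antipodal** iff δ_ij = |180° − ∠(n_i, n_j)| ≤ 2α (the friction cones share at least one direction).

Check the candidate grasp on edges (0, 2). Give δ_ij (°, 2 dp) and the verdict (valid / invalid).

δ = 13.04°, valid

α = atan 0.2 = 11.31°;  2α = 22.62°
edge 0: e_0 = (-1.07, -3.94);  n_0 = (-0.9650, +0.2621)
edge 2: e_2 = (+2.25, +4.19);  n_2 = (+0.8810, -0.4731)
∠(n_0, n_2) = 166.96°
δ = |180° − 166.96°| = 13.04°
13.04° ≤ 2α = 22.62°  →  valid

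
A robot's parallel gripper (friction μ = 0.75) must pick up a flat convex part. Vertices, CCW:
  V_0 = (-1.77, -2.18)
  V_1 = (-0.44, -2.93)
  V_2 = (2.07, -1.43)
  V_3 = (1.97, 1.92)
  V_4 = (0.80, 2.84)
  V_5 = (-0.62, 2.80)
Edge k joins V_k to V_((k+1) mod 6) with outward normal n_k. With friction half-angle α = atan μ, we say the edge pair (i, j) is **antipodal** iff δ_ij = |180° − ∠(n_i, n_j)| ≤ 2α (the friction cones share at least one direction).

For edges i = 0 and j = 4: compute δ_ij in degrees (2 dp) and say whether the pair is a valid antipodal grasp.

α = atan 0.75 = 36.87°;  2α = 73.74°
edge 0: e_0 = (+1.33, -0.75);  n_0 = (-0.4912, -0.8711)
edge 4: e_4 = (-1.42, -0.04);  n_4 = (-0.0282, +0.9996)
∠(n_0, n_4) = 148.97°
δ = |180° − 148.97°| = 31.03°
31.03° ≤ 2α = 73.74°  →  valid

δ = 31.03°, valid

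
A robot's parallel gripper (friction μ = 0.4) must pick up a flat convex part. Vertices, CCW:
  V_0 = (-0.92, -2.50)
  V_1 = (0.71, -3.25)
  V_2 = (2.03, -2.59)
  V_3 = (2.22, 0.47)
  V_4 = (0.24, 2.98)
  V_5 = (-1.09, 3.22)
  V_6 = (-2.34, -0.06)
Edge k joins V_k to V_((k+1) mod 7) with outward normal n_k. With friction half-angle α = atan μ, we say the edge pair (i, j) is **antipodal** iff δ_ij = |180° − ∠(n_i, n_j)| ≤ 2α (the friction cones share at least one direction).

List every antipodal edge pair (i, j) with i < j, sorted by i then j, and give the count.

count = 7; pairs: (0,3), (0,4), (1,4), (1,5), (2,5), (2,6), (3,6)

α = atan 0.4 = 21.80°;  2α = 43.60°
n_0 = (-0.4180, -0.9084)
n_1 = (+0.4472, -0.8944)
n_2 = (+0.9981, -0.0620)
n_3 = (+0.7851, +0.6193)
n_4 = (+0.1776, +0.9841)
n_5 = (-0.9344, +0.3561)
n_6 = (-0.8643, -0.5030)
  (0,1): δ = 128.73°  ·
  (0,2): δ = 68.84°  ·
  (0,3): δ = 27.02°  ✓
  (0,4): δ = 14.48°  ✓
  (0,5): δ = 93.85°  ·
  (0,6): δ = 144.91°  ·
  (1,2): δ = 120.12°  ·
  (1,3): δ = 78.30°  ·
  (1,4): δ = 36.79°  ✓
  (1,5): δ = 42.57°  ✓
  (1,6): δ = 93.63°  ·
  (2,3): δ = 138.18°  ·
  (2,4): δ = 96.68°  ·
  (2,5): δ = 17.31°  ✓
  (2,6): δ = 33.75°  ✓
  (3,4): δ = 138.50°  ·
  (3,5): δ = 59.13°  ·
  (3,6): δ = 8.07°  ✓
  (4,5): δ = 100.63°  ·
  (4,6): δ = 49.57°  ·
  (5,6): δ = 128.94°  ·
antipodal pairs: 7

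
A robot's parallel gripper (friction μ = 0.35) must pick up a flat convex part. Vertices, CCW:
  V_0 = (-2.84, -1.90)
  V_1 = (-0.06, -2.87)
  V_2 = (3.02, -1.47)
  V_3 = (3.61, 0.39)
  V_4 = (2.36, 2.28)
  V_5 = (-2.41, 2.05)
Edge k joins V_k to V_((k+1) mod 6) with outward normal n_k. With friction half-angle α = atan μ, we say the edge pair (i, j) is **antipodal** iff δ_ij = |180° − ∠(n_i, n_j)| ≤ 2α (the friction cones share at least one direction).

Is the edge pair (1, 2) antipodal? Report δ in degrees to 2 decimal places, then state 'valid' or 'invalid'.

δ = 132.04°, invalid

α = atan 0.35 = 19.29°;  2α = 38.58°
edge 1: e_1 = (+3.08, +1.40);  n_1 = (+0.4138, -0.9104)
edge 2: e_2 = (+0.59, +1.86);  n_2 = (+0.9532, -0.3024)
∠(n_1, n_2) = 47.96°
δ = |180° − 47.96°| = 132.04°
132.04° > 2α = 38.58°  →  invalid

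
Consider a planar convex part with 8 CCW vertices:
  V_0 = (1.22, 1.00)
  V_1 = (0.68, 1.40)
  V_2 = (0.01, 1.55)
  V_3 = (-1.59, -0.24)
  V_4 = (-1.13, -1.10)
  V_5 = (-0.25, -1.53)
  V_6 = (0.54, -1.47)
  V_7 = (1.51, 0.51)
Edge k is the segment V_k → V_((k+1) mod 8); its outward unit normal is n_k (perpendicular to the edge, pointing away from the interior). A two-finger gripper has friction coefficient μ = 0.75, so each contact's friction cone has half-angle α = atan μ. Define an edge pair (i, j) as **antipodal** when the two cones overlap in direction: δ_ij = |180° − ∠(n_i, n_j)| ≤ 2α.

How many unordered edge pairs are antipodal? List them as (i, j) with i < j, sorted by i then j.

count = 13; pairs: (0,3), (0,4), (0,5), (1,3), (1,4), (1,5), (2,5), (2,6), (2,7), (3,6), (3,7), (4,7), (5,7)

α = atan 0.75 = 36.87°;  2α = 73.74°
n_0 = (+0.5952, +0.8036)
n_1 = (+0.2185, +0.9758)
n_2 = (-0.7456, +0.6664)
n_3 = (-0.8818, -0.4717)
n_4 = (-0.4390, -0.8985)
n_5 = (+0.0757, -0.9971)
n_6 = (+0.8980, -0.4399)
n_7 = (+0.8606, +0.5093)
  (0,1): δ = 156.09°  ·
  (0,2): δ = 95.26°  ·
  (0,3): δ = 25.33°  ✓
  (0,4): δ = 10.49°  ✓
  (0,5): δ = 40.87°  ✓
  (0,6): δ = 100.43°  ·
  (0,7): δ = 157.15°  ·
  (1,2): δ = 119.17°  ·
  (1,3): δ = 49.24°  ✓
  (1,4): δ = 13.42°  ✓
  (1,5): δ = 16.96°  ✓
  (1,6): δ = 76.52°  ·
  (1,7): δ = 133.24°  ·
  (2,3): δ = 110.07°  ·
  (2,4): δ = 74.25°  ·
  (2,5): δ = 43.86°  ✓
  (2,6): δ = 15.69°  ✓
  (2,7): δ = 72.41°  ✓
  (3,4): δ = 144.18°  ·
  (3,5): δ = 113.80°  ·
  (3,6): δ = 54.24°  ✓
  (3,7): δ = 2.48°  ✓
  (4,5): δ = 149.61°  ·
  (4,6): δ = 90.06°  ·
  (4,7): δ = 33.34°  ✓
  (5,6): δ = 120.44°  ·
  (5,7): δ = 63.72°  ✓
  (6,7): δ = 123.28°  ·
antipodal pairs: 13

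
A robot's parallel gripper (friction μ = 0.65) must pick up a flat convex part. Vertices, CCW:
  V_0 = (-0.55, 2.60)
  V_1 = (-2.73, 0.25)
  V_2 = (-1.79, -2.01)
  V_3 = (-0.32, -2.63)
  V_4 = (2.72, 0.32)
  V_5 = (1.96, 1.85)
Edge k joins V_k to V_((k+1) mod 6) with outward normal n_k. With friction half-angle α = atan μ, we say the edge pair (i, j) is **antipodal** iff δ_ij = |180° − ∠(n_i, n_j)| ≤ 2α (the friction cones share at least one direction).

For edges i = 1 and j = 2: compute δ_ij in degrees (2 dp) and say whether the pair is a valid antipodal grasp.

α = atan 0.65 = 33.02°;  2α = 66.05°
edge 1: e_1 = (+0.94, -2.26);  n_1 = (-0.9233, -0.3840)
edge 2: e_2 = (+1.47, -0.62);  n_2 = (-0.3886, -0.9214)
∠(n_1, n_2) = 44.55°
δ = |180° − 44.55°| = 135.45°
135.45° > 2α = 66.05°  →  invalid

δ = 135.45°, invalid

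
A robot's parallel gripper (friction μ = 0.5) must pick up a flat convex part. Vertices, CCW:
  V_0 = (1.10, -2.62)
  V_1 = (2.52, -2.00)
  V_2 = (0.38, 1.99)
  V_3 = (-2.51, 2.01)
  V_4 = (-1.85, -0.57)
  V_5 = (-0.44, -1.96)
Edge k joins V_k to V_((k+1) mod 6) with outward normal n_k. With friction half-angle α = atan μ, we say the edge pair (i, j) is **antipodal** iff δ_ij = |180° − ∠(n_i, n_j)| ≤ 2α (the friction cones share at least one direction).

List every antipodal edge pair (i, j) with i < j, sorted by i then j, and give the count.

α = atan 0.5 = 26.57°;  2α = 53.13°
n_0 = (+0.4001, -0.9165)
n_1 = (+0.8813, +0.4727)
n_2 = (+0.0069, +1.0000)
n_3 = (-0.9688, -0.2478)
n_4 = (-0.7020, -0.7121)
n_5 = (-0.3939, -0.9191)
  (0,1): δ = 85.38°  ·
  (0,2): δ = 23.98°  ✓
  (0,3): δ = 80.76°  ·
  (0,4): δ = 111.82°  ·
  (0,5): δ = 133.21°  ·
  (1,2): δ = 118.60°  ·
  (1,3): δ = 13.86°  ✓
  (1,4): δ = 17.20°  ✓
  (1,5): δ = 38.59°  ✓
  (2,3): δ = 75.25°  ·
  (2,4): δ = 44.19°  ✓
  (2,5): δ = 22.80°  ✓
  (3,4): δ = 148.94°  ·
  (3,5): δ = 127.55°  ·
  (4,5): δ = 158.61°  ·
antipodal pairs: 6

count = 6; pairs: (0,2), (1,3), (1,4), (1,5), (2,4), (2,5)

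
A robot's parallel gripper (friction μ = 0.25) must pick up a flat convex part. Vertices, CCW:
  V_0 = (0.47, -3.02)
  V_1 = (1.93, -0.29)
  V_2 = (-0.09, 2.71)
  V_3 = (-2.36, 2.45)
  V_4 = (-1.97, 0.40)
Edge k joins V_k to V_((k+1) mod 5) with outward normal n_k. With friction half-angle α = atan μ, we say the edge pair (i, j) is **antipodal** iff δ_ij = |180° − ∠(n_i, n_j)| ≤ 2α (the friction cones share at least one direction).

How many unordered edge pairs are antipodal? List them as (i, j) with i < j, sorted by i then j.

α = atan 0.25 = 14.04°;  2α = 28.07°
n_0 = (+0.8818, -0.4716)
n_1 = (+0.8295, +0.5585)
n_2 = (-0.1138, +0.9935)
n_3 = (-0.9824, -0.1869)
n_4 = (-0.8141, -0.5808)
  (0,1): δ = 117.91°  ·
  (0,2): δ = 55.33°  ·
  (0,3): δ = 38.91°  ·
  (0,4): δ = 63.64°  ·
  (1,2): δ = 117.42°  ·
  (1,3): δ = 23.18°  ✓
  (1,4): δ = 1.55°  ✓
  (2,3): δ = 85.76°  ·
  (2,4): δ = 61.03°  ·
  (3,4): δ = 155.27°  ·
antipodal pairs: 2

count = 2; pairs: (1,3), (1,4)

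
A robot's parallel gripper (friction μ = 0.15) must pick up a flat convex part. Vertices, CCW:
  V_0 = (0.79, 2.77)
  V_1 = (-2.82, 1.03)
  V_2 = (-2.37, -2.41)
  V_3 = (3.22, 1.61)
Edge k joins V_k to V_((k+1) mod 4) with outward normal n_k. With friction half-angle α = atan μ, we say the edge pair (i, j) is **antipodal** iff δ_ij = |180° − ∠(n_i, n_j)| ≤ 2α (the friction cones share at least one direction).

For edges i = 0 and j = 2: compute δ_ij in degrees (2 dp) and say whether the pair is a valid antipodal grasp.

δ = 9.99°, valid

α = atan 0.15 = 8.53°;  2α = 17.06°
edge 0: e_0 = (-3.61, -1.74);  n_0 = (-0.4342, +0.9008)
edge 2: e_2 = (+5.59, +4.02);  n_2 = (+0.5838, -0.8119)
∠(n_0, n_2) = 170.01°
δ = |180° − 170.01°| = 9.99°
9.99° ≤ 2α = 17.06°  →  valid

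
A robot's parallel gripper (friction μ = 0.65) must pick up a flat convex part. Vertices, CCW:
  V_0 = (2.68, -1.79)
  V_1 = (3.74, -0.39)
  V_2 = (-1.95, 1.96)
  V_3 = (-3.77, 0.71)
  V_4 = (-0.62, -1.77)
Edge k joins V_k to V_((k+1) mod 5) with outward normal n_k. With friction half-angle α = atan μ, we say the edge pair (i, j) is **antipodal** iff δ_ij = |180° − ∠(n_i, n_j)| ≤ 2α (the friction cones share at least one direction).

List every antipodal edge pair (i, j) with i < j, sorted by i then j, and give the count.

count = 4; pairs: (0,2), (1,3), (1,4), (2,4)

α = atan 0.65 = 33.02°;  2α = 66.05°
n_0 = (+0.7973, -0.6036)
n_1 = (+0.3817, +0.9243)
n_2 = (-0.5661, +0.8243)
n_3 = (-0.6186, -0.7857)
n_4 = (-0.0061, -1.0000)
  (0,1): δ = 75.31°  ·
  (0,2): δ = 18.39°  ✓
  (0,3): δ = 88.92°  ·
  (0,4): δ = 126.78°  ·
  (1,2): δ = 123.08°  ·
  (1,3): δ = 15.77°  ✓
  (1,4): δ = 22.09°  ✓
  (2,3): δ = 72.70°  ·
  (2,4): δ = 34.83°  ✓
  (3,4): δ = 142.13°  ·
antipodal pairs: 4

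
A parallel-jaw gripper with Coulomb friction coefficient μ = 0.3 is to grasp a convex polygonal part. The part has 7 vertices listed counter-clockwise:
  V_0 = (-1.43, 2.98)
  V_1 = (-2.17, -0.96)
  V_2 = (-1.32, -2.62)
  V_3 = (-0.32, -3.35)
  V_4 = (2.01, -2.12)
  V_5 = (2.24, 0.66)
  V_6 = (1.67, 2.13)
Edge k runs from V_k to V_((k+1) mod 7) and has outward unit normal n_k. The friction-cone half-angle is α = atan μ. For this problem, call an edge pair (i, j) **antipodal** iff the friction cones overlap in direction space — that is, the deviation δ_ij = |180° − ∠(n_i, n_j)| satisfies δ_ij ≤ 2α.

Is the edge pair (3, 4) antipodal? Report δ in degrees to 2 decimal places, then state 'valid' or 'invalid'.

δ = 122.56°, invalid

α = atan 0.3 = 16.70°;  2α = 33.40°
edge 3: e_3 = (+2.33, +1.23);  n_3 = (+0.4668, -0.8843)
edge 4: e_4 = (+0.23, +2.78);  n_4 = (+0.9966, -0.0825)
∠(n_3, n_4) = 57.44°
δ = |180° − 57.44°| = 122.56°
122.56° > 2α = 33.40°  →  invalid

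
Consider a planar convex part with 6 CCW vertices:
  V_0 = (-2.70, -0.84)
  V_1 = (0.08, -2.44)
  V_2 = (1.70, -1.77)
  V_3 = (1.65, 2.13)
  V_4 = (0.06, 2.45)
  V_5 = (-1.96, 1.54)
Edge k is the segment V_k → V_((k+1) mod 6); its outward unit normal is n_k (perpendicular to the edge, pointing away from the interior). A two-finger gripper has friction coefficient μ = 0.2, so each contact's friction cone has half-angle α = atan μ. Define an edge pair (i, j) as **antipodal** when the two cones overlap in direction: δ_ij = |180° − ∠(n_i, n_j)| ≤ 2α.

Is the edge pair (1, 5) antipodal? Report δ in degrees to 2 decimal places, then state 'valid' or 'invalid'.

α = atan 0.2 = 11.31°;  2α = 22.62°
edge 1: e_1 = (+1.62, +0.67);  n_1 = (+0.3822, -0.9241)
edge 5: e_5 = (-0.74, -2.38);  n_5 = (-0.9549, +0.2969)
∠(n_1, n_5) = 129.74°
δ = |180° − 129.74°| = 50.26°
50.26° > 2α = 22.62°  →  invalid

δ = 50.26°, invalid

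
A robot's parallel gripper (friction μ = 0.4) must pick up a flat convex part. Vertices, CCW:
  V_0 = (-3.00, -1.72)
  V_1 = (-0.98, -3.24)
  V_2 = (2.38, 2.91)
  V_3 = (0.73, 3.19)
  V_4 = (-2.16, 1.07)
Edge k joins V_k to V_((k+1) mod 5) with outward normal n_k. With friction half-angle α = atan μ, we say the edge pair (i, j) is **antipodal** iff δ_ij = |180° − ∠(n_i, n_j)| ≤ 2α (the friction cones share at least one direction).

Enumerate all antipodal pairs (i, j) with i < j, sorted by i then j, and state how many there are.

α = atan 0.4 = 21.80°;  2α = 43.60°
n_0 = (-0.6013, -0.7990)
n_1 = (+0.8776, -0.4795)
n_2 = (+0.1673, +0.9859)
n_3 = (-0.5915, +0.8063)
n_4 = (-0.9575, +0.2883)
  (0,1): δ = 81.69°  ·
  (0,2): δ = 27.33°  ✓
  (0,3): δ = 73.22°  ·
  (0,4): δ = 110.20°  ·
  (1,2): δ = 70.98°  ·
  (1,3): δ = 25.09°  ✓
  (1,4): δ = 11.89°  ✓
  (2,3): δ = 134.11°  ·
  (2,4): δ = 97.12°  ·
  (3,4): δ = 143.02°  ·
antipodal pairs: 3

count = 3; pairs: (0,2), (1,3), (1,4)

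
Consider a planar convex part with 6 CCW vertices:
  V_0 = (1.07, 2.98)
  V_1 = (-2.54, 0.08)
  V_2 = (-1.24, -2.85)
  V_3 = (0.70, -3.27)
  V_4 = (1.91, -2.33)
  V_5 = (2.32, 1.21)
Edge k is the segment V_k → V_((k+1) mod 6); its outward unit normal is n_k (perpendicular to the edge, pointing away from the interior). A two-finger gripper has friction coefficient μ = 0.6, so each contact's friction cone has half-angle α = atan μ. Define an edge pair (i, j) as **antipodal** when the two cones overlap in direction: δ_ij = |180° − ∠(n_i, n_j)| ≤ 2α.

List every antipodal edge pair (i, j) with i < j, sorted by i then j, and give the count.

count = 6; pairs: (0,2), (0,3), (0,4), (1,4), (1,5), (2,5)

α = atan 0.6 = 30.96°;  2α = 61.93°
n_0 = (-0.6263, +0.7796)
n_1 = (-0.9141, -0.4056)
n_2 = (-0.2116, -0.9774)
n_3 = (+0.6135, -0.7897)
n_4 = (+0.9934, -0.1151)
n_5 = (+0.8168, +0.5769)
  (0,1): δ = 104.85°  ·
  (0,2): δ = 50.99°  ✓
  (0,3): δ = 0.93°  ✓
  (0,4): δ = 44.62°  ✓
  (0,5): δ = 86.45°  ·
  (1,2): δ = 126.14°  ·
  (1,3): δ = 76.08°  ·
  (1,4): δ = 30.53°  ✓
  (1,5): δ = 11.30°  ✓
  (2,3): δ = 129.94°  ·
  (2,4): δ = 84.39°  ·
  (2,5): δ = 42.55°  ✓
  (3,4): δ = 134.45°  ·
  (3,5): δ = 92.61°  ·
  (4,5): δ = 138.16°  ·
antipodal pairs: 6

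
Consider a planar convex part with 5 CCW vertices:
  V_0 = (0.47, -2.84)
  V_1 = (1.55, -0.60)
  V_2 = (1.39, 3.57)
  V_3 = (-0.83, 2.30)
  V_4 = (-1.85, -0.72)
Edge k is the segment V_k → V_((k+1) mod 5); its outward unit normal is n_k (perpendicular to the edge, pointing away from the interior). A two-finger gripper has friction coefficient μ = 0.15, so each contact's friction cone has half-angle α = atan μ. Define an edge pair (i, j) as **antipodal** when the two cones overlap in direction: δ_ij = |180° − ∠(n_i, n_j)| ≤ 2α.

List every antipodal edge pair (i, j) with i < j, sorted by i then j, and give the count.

α = atan 0.15 = 8.53°;  2α = 17.06°
n_0 = (+0.9008, -0.4343)
n_1 = (+0.9993, +0.0383)
n_2 = (-0.4966, +0.8680)
n_3 = (-0.9474, +0.3200)
n_4 = (-0.6746, -0.7382)
  (0,1): δ = 152.06°  ·
  (0,2): δ = 34.49°  ·
  (0,3): δ = 7.08°  ✓
  (0,4): δ = 73.32°  ·
  (1,2): δ = 62.42°  ·
  (1,3): δ = 20.86°  ·
  (1,4): δ = 45.38°  ·
  (2,3): δ = 138.43°  ·
  (2,4): δ = 72.19°  ·
  (3,4): δ = 113.76°  ·
antipodal pairs: 1

count = 1; pairs: (0,3)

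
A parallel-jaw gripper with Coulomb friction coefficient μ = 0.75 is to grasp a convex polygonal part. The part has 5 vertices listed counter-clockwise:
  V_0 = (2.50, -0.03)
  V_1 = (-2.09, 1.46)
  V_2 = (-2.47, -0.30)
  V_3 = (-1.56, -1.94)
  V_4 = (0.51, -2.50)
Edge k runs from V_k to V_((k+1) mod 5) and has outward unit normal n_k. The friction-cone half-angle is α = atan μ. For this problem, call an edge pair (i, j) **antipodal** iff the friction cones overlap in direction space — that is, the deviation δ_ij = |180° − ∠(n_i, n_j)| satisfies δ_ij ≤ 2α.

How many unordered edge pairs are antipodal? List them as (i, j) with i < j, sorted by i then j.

count = 5; pairs: (0,2), (0,3), (0,4), (1,4), (2,4)

α = atan 0.75 = 36.87°;  2α = 73.74°
n_0 = (+0.3088, +0.9511)
n_1 = (-0.9775, +0.2110)
n_2 = (-0.8744, -0.4852)
n_3 = (-0.2611, -0.9653)
n_4 = (+0.7787, -0.6274)
  (0,1): δ = 84.20°  ·
  (0,2): δ = 42.99°  ✓
  (0,3): δ = 2.85°  ✓
  (0,4): δ = 69.13°  ✓
  (1,2): δ = 138.79°  ·
  (1,3): δ = 92.95°  ·
  (1,4): δ = 26.67°  ✓
  (2,3): δ = 134.16°  ·
  (2,4): δ = 67.88°  ✓
  (3,4): δ = 113.72°  ·
antipodal pairs: 5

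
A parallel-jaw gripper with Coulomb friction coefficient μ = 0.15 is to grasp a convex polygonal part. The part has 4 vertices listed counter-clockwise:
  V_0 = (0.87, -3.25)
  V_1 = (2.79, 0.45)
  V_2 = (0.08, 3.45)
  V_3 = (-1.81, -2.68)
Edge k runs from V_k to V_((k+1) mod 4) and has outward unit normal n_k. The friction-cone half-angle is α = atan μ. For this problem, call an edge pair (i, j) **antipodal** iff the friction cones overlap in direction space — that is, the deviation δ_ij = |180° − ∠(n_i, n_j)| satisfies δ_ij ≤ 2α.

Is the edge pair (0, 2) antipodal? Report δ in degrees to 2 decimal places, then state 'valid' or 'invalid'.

α = atan 0.15 = 8.53°;  2α = 17.06°
edge 0: e_0 = (+1.92, +3.70);  n_0 = (+0.8876, -0.4606)
edge 2: e_2 = (-1.89, -6.13);  n_2 = (-0.9556, +0.2946)
∠(n_0, n_2) = 169.71°
δ = |180° − 169.71°| = 10.29°
10.29° ≤ 2α = 17.06°  →  valid

δ = 10.29°, valid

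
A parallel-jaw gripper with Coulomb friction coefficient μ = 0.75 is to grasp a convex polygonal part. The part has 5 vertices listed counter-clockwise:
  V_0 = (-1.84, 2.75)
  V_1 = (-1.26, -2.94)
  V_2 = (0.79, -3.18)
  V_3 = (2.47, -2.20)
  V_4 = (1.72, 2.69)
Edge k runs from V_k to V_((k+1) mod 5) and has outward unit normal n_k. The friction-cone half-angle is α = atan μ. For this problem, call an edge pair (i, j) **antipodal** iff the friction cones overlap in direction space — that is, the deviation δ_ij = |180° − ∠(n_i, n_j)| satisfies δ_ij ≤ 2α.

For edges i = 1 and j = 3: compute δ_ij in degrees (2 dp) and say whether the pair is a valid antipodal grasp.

α = atan 0.75 = 36.87°;  2α = 73.74°
edge 1: e_1 = (+2.05, -0.24);  n_1 = (-0.1163, -0.9932)
edge 3: e_3 = (-0.75, +4.89);  n_3 = (+0.9884, +0.1516)
∠(n_1, n_3) = 105.40°
δ = |180° − 105.40°| = 74.60°
74.60° > 2α = 73.74°  →  invalid

δ = 74.60°, invalid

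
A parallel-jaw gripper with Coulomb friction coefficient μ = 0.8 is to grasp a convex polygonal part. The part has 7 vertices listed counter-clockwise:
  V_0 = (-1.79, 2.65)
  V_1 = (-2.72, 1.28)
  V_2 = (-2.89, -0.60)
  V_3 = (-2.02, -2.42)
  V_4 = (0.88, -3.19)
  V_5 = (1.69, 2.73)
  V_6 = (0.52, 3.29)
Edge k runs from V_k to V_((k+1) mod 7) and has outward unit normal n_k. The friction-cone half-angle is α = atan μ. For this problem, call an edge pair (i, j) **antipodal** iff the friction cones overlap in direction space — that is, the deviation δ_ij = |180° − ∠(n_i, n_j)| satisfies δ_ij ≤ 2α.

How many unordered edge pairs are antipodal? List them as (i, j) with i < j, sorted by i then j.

α = atan 0.8 = 38.66°;  2α = 77.32°
n_0 = (-0.8274, +0.5616)
n_1 = (-0.9959, +0.0901)
n_2 = (-0.9022, -0.4313)
n_3 = (-0.2566, -0.9665)
n_4 = (+0.9908, -0.1356)
n_5 = (+0.4317, +0.9020)
n_6 = (-0.2670, +0.9637)
  (0,1): δ = 151.00°  ·
  (0,2): δ = 120.28°  ·
  (0,3): δ = 70.70°  ✓
  (0,4): δ = 26.38°  ✓
  (0,5): δ = 98.59°  ·
  (0,6): δ = 139.66°  ·
  (1,2): δ = 149.28°  ·
  (1,3): δ = 99.70°  ·
  (1,4): δ = 2.62°  ✓
  (1,5): δ = 69.59°  ✓
  (1,6): δ = 110.65°  ·
  (2,3): δ = 130.42°  ·
  (2,4): δ = 33.34°  ✓
  (2,5): δ = 38.87°  ✓
  (2,6): δ = 79.94°  ·
  (3,4): δ = 82.92°  ·
  (3,5): δ = 10.71°  ✓
  (3,6): δ = 30.36°  ✓
  (4,5): δ = 107.79°  ·
  (4,6): δ = 66.72°  ✓
  (5,6): δ = 138.94°  ·
antipodal pairs: 9

count = 9; pairs: (0,3), (0,4), (1,4), (1,5), (2,4), (2,5), (3,5), (3,6), (4,6)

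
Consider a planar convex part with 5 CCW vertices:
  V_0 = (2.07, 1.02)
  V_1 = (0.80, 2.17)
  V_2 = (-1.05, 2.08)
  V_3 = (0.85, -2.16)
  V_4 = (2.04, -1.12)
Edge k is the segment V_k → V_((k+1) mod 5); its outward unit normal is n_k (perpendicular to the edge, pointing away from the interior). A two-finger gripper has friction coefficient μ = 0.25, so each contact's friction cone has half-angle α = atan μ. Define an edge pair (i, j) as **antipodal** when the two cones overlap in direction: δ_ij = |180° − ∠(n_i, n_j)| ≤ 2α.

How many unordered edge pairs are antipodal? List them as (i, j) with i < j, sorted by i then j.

α = atan 0.25 = 14.04°;  2α = 28.07°
n_0 = (+0.6712, +0.7413)
n_1 = (-0.0486, +0.9988)
n_2 = (-0.9126, -0.4089)
n_3 = (+0.6581, -0.7530)
n_4 = (+0.9999, -0.0140)
  (0,1): δ = 135.05°  ·
  (0,2): δ = 23.70°  ✓
  (0,3): δ = 83.31°  ·
  (0,4): δ = 131.36°  ·
  (1,2): δ = 68.65°  ·
  (1,3): δ = 38.37°  ·
  (1,4): δ = 86.41°  ·
  (2,3): δ = 72.99°  ·
  (2,4): δ = 24.94°  ✓
  (3,4): δ = 131.95°  ·
antipodal pairs: 2

count = 2; pairs: (0,2), (2,4)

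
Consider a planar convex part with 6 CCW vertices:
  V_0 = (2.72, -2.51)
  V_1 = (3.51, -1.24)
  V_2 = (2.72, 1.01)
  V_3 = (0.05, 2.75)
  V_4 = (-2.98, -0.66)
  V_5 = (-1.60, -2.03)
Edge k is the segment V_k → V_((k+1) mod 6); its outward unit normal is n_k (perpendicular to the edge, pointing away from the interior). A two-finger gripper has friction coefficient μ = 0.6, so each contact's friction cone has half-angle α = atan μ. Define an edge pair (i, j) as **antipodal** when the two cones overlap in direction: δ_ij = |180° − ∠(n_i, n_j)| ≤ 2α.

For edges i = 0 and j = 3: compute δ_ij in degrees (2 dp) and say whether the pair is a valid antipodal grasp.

δ = 9.74°, valid

α = atan 0.6 = 30.96°;  2α = 61.93°
edge 0: e_0 = (+0.79, +1.27);  n_0 = (+0.8491, -0.5282)
edge 3: e_3 = (-3.03, -3.41);  n_3 = (-0.7475, +0.6642)
∠(n_0, n_3) = 170.26°
δ = |180° − 170.26°| = 9.74°
9.74° ≤ 2α = 61.93°  →  valid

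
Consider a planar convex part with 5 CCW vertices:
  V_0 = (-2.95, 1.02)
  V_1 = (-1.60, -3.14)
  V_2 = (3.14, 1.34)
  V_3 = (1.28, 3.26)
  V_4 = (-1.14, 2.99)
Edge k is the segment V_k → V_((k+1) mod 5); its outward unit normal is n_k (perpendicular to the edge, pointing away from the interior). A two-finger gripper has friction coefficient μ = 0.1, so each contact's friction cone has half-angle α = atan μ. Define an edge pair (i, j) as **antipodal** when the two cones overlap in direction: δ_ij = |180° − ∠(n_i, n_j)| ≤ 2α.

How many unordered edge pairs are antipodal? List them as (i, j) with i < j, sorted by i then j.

α = atan 0.1 = 5.71°;  2α = 11.42°
n_0 = (-0.9512, -0.3087)
n_1 = (+0.6869, -0.7268)
n_2 = (+0.7182, +0.6958)
n_3 = (-0.1109, +0.9938)
n_4 = (-0.7364, +0.6766)
  (0,1): δ = 64.59°  ·
  (0,2): δ = 26.11°  ·
  (0,3): δ = 78.39°  ·
  (0,4): δ = 119.44°  ·
  (1,2): δ = 89.29°  ·
  (1,3): δ = 37.02°  ·
  (1,4): δ = 4.04°  ✓
  (2,3): δ = 127.72°  ·
  (2,4): δ = 86.67°  ·
  (3,4): δ = 138.94°  ·
antipodal pairs: 1

count = 1; pairs: (1,4)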